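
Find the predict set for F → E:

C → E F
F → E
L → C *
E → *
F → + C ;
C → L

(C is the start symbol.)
PREDICT(F → E) = (FIRST(RHS) \ {ε}) ∪ (FOLLOW(F) if ε ∈ FIRST(RHS), i.e. RHS ⇒* ε)
FIRST(E) = { '*' }
FIRST(E) = { '*' }
ε ∉ FIRST(E), so FOLLOW(F) is not added.
PREDICT(F → E) = { '*' }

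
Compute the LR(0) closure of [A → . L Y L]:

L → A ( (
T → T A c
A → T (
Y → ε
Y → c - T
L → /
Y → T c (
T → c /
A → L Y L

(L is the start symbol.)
{ [A → . L Y L], [A → . T (], [L → . /], [L → . A ( (], [T → . T A c], [T → . c /] }

To compute CLOSURE, for each item [A → α.Bβ] where B is a non-terminal, add [B → .γ] for all productions B → γ; repeat for the newly added items until nothing changes.

Start with: [A → . L Y L]
  [A → . L Y L] has the dot before L: add [L → . A ( (], [L → . /]
  [L → . A ( (] has the dot before A: add [A → . T (]
  [A → . T (] has the dot before T: add [T → . T A c], [T → . c /]
No further items can be added.

CLOSURE = { [A → . L Y L], [A → . T (], [L → . /], [L → . A ( (], [T → . T A c], [T → . c /] }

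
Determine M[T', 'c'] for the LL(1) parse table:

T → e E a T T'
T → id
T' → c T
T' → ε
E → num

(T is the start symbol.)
To find M[T', 'c'], we find productions for T' where 'c' is in the predict set (PREDICT(N → α) = (FIRST(α) \ {ε}) ∪ (FOLLOW(N) if α ⇒* ε)).

Relevant sets:
  FOLLOW(T') = { $, 'c' }

T' → c T: PREDICT = { 'c' }
  'c' is in predict set, so this production goes in M[T', 'c']
T' → ε: PREDICT = { $, 'c' }
  'c' is in predict set, so this production goes in M[T', 'c']

M[T', 'c'] = T' → c T, T' → ε  (a multiply-defined cell — the grammar is not LL(1))

Answer: T' → c T, T' → ε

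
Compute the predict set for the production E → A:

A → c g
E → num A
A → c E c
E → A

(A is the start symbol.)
{ 'c' }

PREDICT(E → A) = (FIRST(RHS) \ {ε}) ∪ (FOLLOW(E) if ε ∈ FIRST(RHS), i.e. RHS ⇒* ε)
FIRST(A) = { 'c' }
FIRST(A) = { 'c' }
ε ∉ FIRST(A), so FOLLOW(E) is not added.
PREDICT(E → A) = { 'c' }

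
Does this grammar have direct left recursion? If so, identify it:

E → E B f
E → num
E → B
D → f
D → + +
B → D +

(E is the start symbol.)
Yes, E is left-recursive

Direct left recursion occurs when N → N α for some non-terminal N (the right-hand side begins with the left-hand side itself).

E → E B f: LEFT RECURSIVE (starts with E)
E → num: starts with num
E → B: starts with B
D → f: starts with f
D → + +: starts with '+'
B → D +: starts with D

The grammar has direct left recursion on: E.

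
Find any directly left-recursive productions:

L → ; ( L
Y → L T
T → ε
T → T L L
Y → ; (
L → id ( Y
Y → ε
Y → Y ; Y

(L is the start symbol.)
Yes, T, Y are left-recursive

Direct left recursion occurs when N → N α for some non-terminal N (the right-hand side begins with the left-hand side itself).

L → ; ( L: starts with ';'
Y → L T: starts with L
T → ε: starts with ε
T → T L L: LEFT RECURSIVE (starts with T)
Y → ; (: starts with ';'
L → id ( Y: starts with id
Y → ε: starts with ε
Y → Y ; Y: LEFT RECURSIVE (starts with Y)

The grammar has direct left recursion on: T, Y.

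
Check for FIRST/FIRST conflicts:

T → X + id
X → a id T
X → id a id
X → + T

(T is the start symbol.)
A FIRST/FIRST conflict occurs when two productions N → α and N → β for the same non-terminal have FIRST(α) ∩ FIRST(β) ≠ ∅ (with ε ∈ FIRST of a nullable right-hand side, so two nullable alternatives also conflict).

Productions for X:
  X → a id T: FIRST = { 'a' }
  X → id a id: FIRST = { 'id' }
  X → + T: FIRST = { '+' }
T has only one production, so no FIRST/FIRST conflict is possible there.

All alternatives of each non-terminal have pairwise disjoint FIRST sets.

Answer: No FIRST/FIRST conflicts.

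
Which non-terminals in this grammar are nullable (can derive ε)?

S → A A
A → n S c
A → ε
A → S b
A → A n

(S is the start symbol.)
A non-terminal is nullable if it can derive ε (the empty string): either it has an ε-production, or it has a production whose right-hand side consists entirely of nullable non-terminals.

ε-productions: A → ε
So A is immediately nullable.
S → A A: every symbol on the right is nullable, so S is nullable too.
Every non-terminal is now nullable.
Nullable = { 'A', 'S' }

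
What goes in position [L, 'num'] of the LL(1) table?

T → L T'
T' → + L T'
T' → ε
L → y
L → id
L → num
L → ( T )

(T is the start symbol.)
To find M[L, 'num'], we find productions for L where 'num' is in the predict set (PREDICT(N → α) = (FIRST(α) \ {ε}) ∪ (FOLLOW(N) if α ⇒* ε)).

L → y: PREDICT = { 'y' }
L → id: PREDICT = { 'id' }
L → num: PREDICT = { 'num' }
  'num' is in predict set, so this production goes in M[L, 'num']
L → ( T ): PREDICT = { '(' }

M[L, 'num'] = L → num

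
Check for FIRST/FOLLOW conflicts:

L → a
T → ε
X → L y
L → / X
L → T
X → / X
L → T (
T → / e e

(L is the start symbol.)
A FIRST/FOLLOW conflict occurs when a non-terminal N has a nullable alternative N → β (β ⇒* ε) and another alternative N → α with FIRST(α) ∩ FOLLOW(N) ≠ ∅: on such a lookahead the parser cannot decide between expanding α and letting N vanish via β.

Nullable non-terminals: L, T.
FIRST sets used below: FIRST(T) = { '/', ε }

L: nullable alternative(s) L → T; FOLLOW(L) = { $, 'y' }
  L → a: FIRST \ {ε} = { 'a' } — disjoint from FOLLOW(L)
  L → / X: FIRST \ {ε} = { '/' } — disjoint from FOLLOW(L)
  L → T: FIRST \ {ε} = { '/' } — this is the only nullable alternative, skip
  L → T (: FIRST \ {ε} = { '(', '/' } — disjoint from FOLLOW(L)

T: nullable alternative(s) T → ε; FOLLOW(T) = { $, '(', 'y' }
  T → ε: FIRST \ {ε} = { } — this is the only nullable alternative, skip
  T → / e e: FIRST \ {ε} = { '/' } — disjoint from FOLLOW(T)

X has no nullable alternative, so no FIRST/FOLLOW check is needed there.

No FIRST/FOLLOW conflicts found.

Answer: No FIRST/FOLLOW conflicts.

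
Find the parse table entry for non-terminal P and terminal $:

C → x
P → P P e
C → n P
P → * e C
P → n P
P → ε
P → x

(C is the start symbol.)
P → ε

To find M[P, $], we find productions for P where $ is in the predict set (PREDICT(N → α) = (FIRST(α) \ {ε}) ∪ (FOLLOW(N) if α ⇒* ε)).

Relevant sets:
  FIRST(P) = { '*', 'e', 'n', 'x', ε }
  FOLLOW(P) = { $, '*', 'e', 'n', 'x' }

P → P P e: PREDICT = { '*', 'e', 'n', 'x' }
P → * e C: PREDICT = { '*' }
P → n P: PREDICT = { 'n' }
P → ε: PREDICT = { $, '*', 'e', 'n', 'x' }
  $ is in predict set, so this production goes in M[P, $]
P → x: PREDICT = { 'x' }

M[P, $] = P → ε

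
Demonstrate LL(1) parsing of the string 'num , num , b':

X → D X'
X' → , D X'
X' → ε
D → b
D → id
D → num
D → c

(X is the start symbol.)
Stack is shown with the top on the left.

Stack     Input            Action
---------------------------------
X $       num , num , b $  output X → D X'
D X' $    num , num , b $  output D → num
num X' $  num , num , b $  match 'num'
X' $      , num , b $      output X' → , D X'
, D X' $  , num , b $      match ','
D X' $    num , b $        output D → num
num X' $  num , b $        match 'num'
X' $      , b $            output X' → , D X'
, D X' $  , b $            match ','
D X' $    b $              output D → b
b X' $    b $              match 'b'
X' $      $                output X' → ε
$         $                accept

The string is accepted.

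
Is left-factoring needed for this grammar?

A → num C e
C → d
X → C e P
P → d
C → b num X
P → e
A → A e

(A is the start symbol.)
Left-factoring is needed when two productions for the same non-terminal
share a common prefix on the right-hand side.

Productions for A:
  A → num C e
  A → A e
Productions for C:
  C → d
  C → b num X
Productions for P:
  P → d
  P → e

No common prefixes found.

Answer: No, left-factoring is not needed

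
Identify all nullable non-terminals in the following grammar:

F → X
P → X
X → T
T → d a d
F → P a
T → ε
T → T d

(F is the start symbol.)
{ 'F', 'P', 'T', 'X' }

A non-terminal is nullable if it can derive ε (the empty string): either it has an ε-production, or it has a production whose right-hand side consists entirely of nullable non-terminals.

ε-productions: T → ε
So T is immediately nullable.
X → T: every symbol on the right is nullable, so X is nullable too.
F → X: every symbol on the right is nullable, so F is nullable too.
P → X: every symbol on the right is nullable, so P is nullable too.
Every non-terminal is now nullable.
Nullable = { 'F', 'P', 'T', 'X' }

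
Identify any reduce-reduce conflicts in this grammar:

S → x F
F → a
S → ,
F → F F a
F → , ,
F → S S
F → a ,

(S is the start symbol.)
A reduce-reduce conflict occurs when an LR(0) state has two complete items [A → α .] and [B → β .] — both call for a reduction, and with no lookahead the parser cannot choose between them.

Augment with S' → S and build the canonical LR(0) collection (I0 = CLOSURE({[S' → . S]}), then GOTO on every symbol after a dot until no new states appear). It has 13 states:
  I0: { [S → . ,], [S → . x F], [S' → . S] }  — shift
  I1: { [S → , .] }  — reduce
  I2: { [S' → S .] }  — accept
  I3: { [F → . , ,], [F → . F F a], [F → . S S], [F → . a ,], [F → . a], [S → . ,], [S → . x F], [S → x . F] }  — shift
  I4: { [F → , . ,], [S → , .] }  — shift, reduce
  I5: { [F → . , ,], [F → . F F a], [F → . S S], [F → . a ,], [F → . a], [F → F . F a], [S → . ,], [S → . x F], [S → x F .] }  — shift, reduce
  I6: { [F → S . S], [S → . ,], [S → . x F] }  — shift
  I7: { [F → a . ,], [F → a .] }  — shift, reduce
  I8: { [F → a , .] }  — reduce
  I9: { [F → S S .] }  — reduce
  I10: { [F → . , ,], [F → . F F a], [F → . S S], [F → . a ,], [F → . a], [F → F . F a], [F → F F . a], [S → . ,], [S → . x F] }  — shift
  I11: { [F → F F a .], [F → a . ,], [F → a .] }  — shift, 2 reduces
  I12: { [F → , , .] }  — reduce

I11 contains complete items [F → F F a .], [F → a .] — reduce-reduce conflict.

Answer: Yes — I11: [F → F F a .] vs [F → a .]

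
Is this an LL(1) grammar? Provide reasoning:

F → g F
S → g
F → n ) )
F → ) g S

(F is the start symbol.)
Yes, the grammar is LL(1).

For F:
  PREDICT(F → g F) = { 'g' }
  PREDICT(F → n ')' ')') = { 'n' }
  PREDICT(F → ')' g S) = { ')' }
S has a single production, so nothing to check there.

All predict sets are disjoint. The grammar IS LL(1).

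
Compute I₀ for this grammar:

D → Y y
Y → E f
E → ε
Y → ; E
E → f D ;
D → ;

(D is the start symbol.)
{ [D → . ;], [D → . Y y], [D' → . D], [E → . f D ;], [E → .], [Y → . ; E], [Y → . E f] }

First, augment the grammar with D' → D
I₀ = CLOSURE({ [D' → . D] }):
  [D' → . D] has the dot before D: add [D → . Y y], [D → . ;]
  [D → . Y y] has the dot before Y: add [Y → . E f], [Y → . ; E]
  [Y → . E f] has the dot before E: add [E → .], [E → . f D ;]
No further items can be added.

I₀ = { [D → . ;], [D → . Y y], [D' → . D], [E → . f D ;], [E → .], [Y → . ; E], [Y → . E f] }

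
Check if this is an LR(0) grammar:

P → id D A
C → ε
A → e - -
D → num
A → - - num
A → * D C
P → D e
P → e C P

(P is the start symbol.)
Augment with P' → P and build the canonical LR(0) collection (I0 = CLOSURE({[P' → . P]}), then GOTO on every symbol after a dot until no new states appear). It has 20 states:
  I0: { [D → . num], [P → . D e], [P → . e C P], [P → . id D A], [P' → . P] }  — shift
  I1: { [P → D . e] }  — shift
  I2: { [P' → P .] }  — accept
  I3: { [C → .], [P → e . C P] }  — reduce
  I4: { [D → . num], [P → id . D A] }  — shift
  I5: { [D → num .] }  — reduce
  I6: { [A → . * D C], [A → . - - num], [A → . e - -], [P → id D . A] }  — shift
  I7: { [A → * . D C], [D → . num] }  — shift
  I8: { [A → - . - num] }  — shift
  I9: { [P → id D A .] }  — reduce
  I10: { [A → e . - -] }  — shift
  I11: { [A → e - . -] }  — shift
  I12: { [A → e - - .] }  — reduce
  I13: { [A → - - . num] }  — shift
  I14: { [A → - - num .] }  — reduce
  I15: { [A → * D . C], [C → .] }  — reduce
  I16: { [A → * D C .] }  — reduce
  I17: { [D → . num], [P → . D e], [P → . e C P], [P → . id D A], [P → e C . P] }  — shift
  I18: { [P → e C P .] }  — reduce
  I19: { [P → D e .] }  — reduce

Every state is either a pure shift/goto state or contains exactly one complete item and nothing to shift — no conflicts. The grammar is LR(0).

Answer: Yes, the grammar is LR(0)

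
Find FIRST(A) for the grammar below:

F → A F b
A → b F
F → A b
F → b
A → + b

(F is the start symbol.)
{ '+', 'b' }

To compute FIRST(A), examine every production with A on the left-hand side, reading each right-hand side left to right until a non-nullable symbol is reached.

From A → b F:
  - b is a terminal: add 'b' and stop
From A → + b:
  - '+' is a terminal: add '+' and stop

Collecting: FIRST(A) = { '+', 'b' }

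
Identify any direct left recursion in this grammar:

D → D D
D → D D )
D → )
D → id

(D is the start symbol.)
Direct left recursion occurs when N → N α for some non-terminal N (the right-hand side begins with the left-hand side itself).

D → D D: LEFT RECURSIVE (starts with D)
D → D D ): LEFT RECURSIVE (starts with D)
D → ): starts with ')'
D → id: starts with id

The grammar has direct left recursion on: D.

Answer: Yes, D is left-recursive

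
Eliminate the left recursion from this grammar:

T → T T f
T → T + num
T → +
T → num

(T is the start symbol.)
T is directly left-recursive. The standard transformation for
  A → A α₁ | ... | A α_m | β₁ | ... | β_n
is
  A  → β₁ A' | ... | β_n A'
  A' → α₁ A' | ... | α_m A' | ε

T → + becomes T → + T'
T → num becomes T → num T'
T → T T f becomes T' → T f T'
T → T + num becomes T' → + num T'
Add T' → ε

Resulting grammar:
T → + T'
T → num T'
T' → T f T'
T' → + num T'
T' → ε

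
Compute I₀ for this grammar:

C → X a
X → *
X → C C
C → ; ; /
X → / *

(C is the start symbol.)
First, augment the grammar with C' → C
I₀ = CLOSURE({ [C' → . C] }):
  [C' → . C] has the dot before C: add [C → . X a], [C → . ; ; /]
  [C → . X a] has the dot before X: add [X → . *], [X → . C C], [X → . / *]
No further items can be added.

I₀ = { [C → . ; ; /], [C → . X a], [C' → . C], [X → . *], [X → . / *], [X → . C C] }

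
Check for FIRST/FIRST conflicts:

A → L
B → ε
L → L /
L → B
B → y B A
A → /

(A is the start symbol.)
Yes. A → L / A → '/' on { '/' }; L → L '/' / L → B on { 'y' }

FIRST sets of the non-terminals at (or reachable through a nullable prefix from) the front of some alternative:
  FIRST(L) = { '/', 'y', ε }
  FIRST(B) = { 'y', ε }

Productions for A:
  A → L: FIRST = { '/', 'y', ε }
  A → /: FIRST = { '/' }
Productions for B:
  B → ε: FIRST = { ε }
  B → y B A: FIRST = { 'y' }
Productions for L:
  L → L /: FIRST = { '/', 'y' }
  L → B: FIRST = { 'y', ε }

Conflict for A: A → L and A → /
  Overlap: { '/' }
Conflict for L: L → L / and L → B
  Overlap: { 'y' }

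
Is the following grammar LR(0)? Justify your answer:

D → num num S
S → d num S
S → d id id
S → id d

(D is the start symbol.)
Augment with D' → D and build the canonical LR(0) collection (I0 = CLOSURE({[D' → . D]}), then GOTO on every symbol after a dot until no new states appear). It has 12 states:
  I0: { [D → . num num S], [D' → . D] }  — shift
  I1: { [D' → D .] }  — accept
  I2: { [D → num . num S] }  — shift
  I3: { [D → num num . S], [S → . d id id], [S → . d num S], [S → . id d] }  — shift
  I4: { [D → num num S .] }  — reduce
  I5: { [S → d . id id], [S → d . num S] }  — shift
  I6: { [S → id . d] }  — shift
  I7: { [S → id d .] }  — reduce
  I8: { [S → d id . id] }  — shift
  I9: { [S → . d id id], [S → . d num S], [S → . id d], [S → d num . S] }  — shift
  I10: { [S → d num S .] }  — reduce
  I11: { [S → d id id .] }  — reduce

Every state is either a pure shift/goto state or contains exactly one complete item and nothing to shift — no conflicts. The grammar is LR(0).

Answer: Yes, the grammar is LR(0)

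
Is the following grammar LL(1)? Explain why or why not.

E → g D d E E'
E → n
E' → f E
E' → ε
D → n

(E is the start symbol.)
No. Predict set conflict for E': { 'f' }

A grammar is LL(1) if for each non-terminal N with multiple productions, the predict sets of those productions are pairwise disjoint, where PREDICT(N → α) = (FIRST(α) \ {ε}) ∪ (FOLLOW(N) if α ⇒* ε).

Relevant sets:
  FOLLOW(E') = { $, 'f' }

For E:
  PREDICT(E → g D d E E') = { 'g' }
  PREDICT(E → n) = { 'n' }
For E':
  PREDICT(E' → f E) = { 'f' }
  PREDICT(E' → ε) = { $, 'f' }
D has a single production, so nothing to check there.

Conflict found: Predict set conflict for E': { 'f' }
The grammar is NOT LL(1).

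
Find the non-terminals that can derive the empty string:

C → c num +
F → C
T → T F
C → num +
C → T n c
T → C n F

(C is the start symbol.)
None

There are no ε-productions, so no non-terminal can derive ε.
No non-terminals are nullable.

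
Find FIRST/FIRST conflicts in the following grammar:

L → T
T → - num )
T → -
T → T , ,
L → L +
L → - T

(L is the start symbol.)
Yes. L → T / L → L '+' on { '-' }; L → T / L → '-' T on { '-' }; L → L '+' / L → '-' T on { '-' }; T → '-' num ')' / T → '-' on { '-' }; T → '-' num ')' / T → T ',' ',' on { '-' }; T → '-' / T → T ',' ',' on { '-' }

A FIRST/FIRST conflict occurs when two productions N → α and N → β for the same non-terminal have FIRST(α) ∩ FIRST(β) ≠ ∅ (with ε ∈ FIRST of a nullable right-hand side, so two nullable alternatives also conflict).

FIRST sets of the non-terminals at (or reachable through a nullable prefix from) the front of some alternative:
  FIRST(T) = { '-' }
  FIRST(L) = { '-' }

Productions for L:
  L → T: FIRST = { '-' }
  L → L +: FIRST = { '-' }
  L → - T: FIRST = { '-' }
Productions for T:
  T → - num ): FIRST = { '-' }
  T → -: FIRST = { '-' }
  T → T , ,: FIRST = { '-' }

Conflict for L: L → T and L → L +
  Overlap: { '-' }
Conflict for L: L → T and L → - T
  Overlap: { '-' }
Conflict for L: L → L + and L → - T
  Overlap: { '-' }
Conflict for T: T → - num ) and T → -
  Overlap: { '-' }
Conflict for T: T → - num ) and T → T , ,
  Overlap: { '-' }
Conflict for T: T → - and T → T , ,
  Overlap: { '-' }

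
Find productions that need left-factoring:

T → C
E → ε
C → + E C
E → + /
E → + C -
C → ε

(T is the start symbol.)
Yes, E has productions with common prefix '+'

Left-factoring is needed when two productions for the same non-terminal
share a common prefix on the right-hand side.

Productions for E:
  E → ε
  E → + /
  E → + C -
Productions for C:
  C → + E C
  C → ε

Found common prefix '+' in productions for E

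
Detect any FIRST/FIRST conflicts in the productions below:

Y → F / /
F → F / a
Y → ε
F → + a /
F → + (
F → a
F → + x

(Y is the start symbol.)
Yes. F → F '/' a / F → '+' a '/' on { '+' }; F → F '/' a / F → '+' '(' on { '+' }; F → F '/' a / F → a on { 'a' }; F → F '/' a / F → '+' x on { '+' }; F → '+' a '/' / F → '+' '(' on { '+' }; F → '+' a '/' / F → '+' x on { '+' }; F → '+' '(' / F → '+' x on { '+' }

A FIRST/FIRST conflict occurs when two productions N → α and N → β for the same non-terminal have FIRST(α) ∩ FIRST(β) ≠ ∅ (with ε ∈ FIRST of a nullable right-hand side, so two nullable alternatives also conflict).

FIRST sets of the non-terminals at (or reachable through a nullable prefix from) the front of some alternative:
  FIRST(F) = { '+', 'a' }

Productions for Y:
  Y → F / /: FIRST = { '+', 'a' }
  Y → ε: FIRST = { ε }
Productions for F:
  F → F / a: FIRST = { '+', 'a' }
  F → + a /: FIRST = { '+' }
  F → + (: FIRST = { '+' }
  F → a: FIRST = { 'a' }
  F → + x: FIRST = { '+' }

Conflict for F: F → F / a and F → + a /
  Overlap: { '+' }
Conflict for F: F → F / a and F → + (
  Overlap: { '+' }
Conflict for F: F → F / a and F → a
  Overlap: { 'a' }
Conflict for F: F → F / a and F → + x
  Overlap: { '+' }
Conflict for F: F → + a / and F → + (
  Overlap: { '+' }
Conflict for F: F → + a / and F → + x
  Overlap: { '+' }
Conflict for F: F → + ( and F → + x
  Overlap: { '+' }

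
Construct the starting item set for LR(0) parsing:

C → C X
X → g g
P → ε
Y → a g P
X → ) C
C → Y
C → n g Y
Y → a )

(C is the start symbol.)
{ [C → . C X], [C → . Y], [C → . n g Y], [C' → . C], [Y → . a )], [Y → . a g P] }

First, augment the grammar with C' → C
I₀ = CLOSURE({ [C' → . C] }):
  [C' → . C] has the dot before C: add [C → . C X], [C → . Y], [C → . n g Y]
  [C → . Y] has the dot before Y: add [Y → . a g P], [Y → . a )]
No further items can be added.

I₀ = { [C → . C X], [C → . Y], [C → . n g Y], [C' → . C], [Y → . a )], [Y → . a g P] }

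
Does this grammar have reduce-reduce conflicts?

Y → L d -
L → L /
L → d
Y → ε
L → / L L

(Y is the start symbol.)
A reduce-reduce conflict occurs when an LR(0) state has two complete items [A → α .] and [B → β .] — both call for a reduction, and with no lookahead the parser cannot choose between them.

Augment with Y' → Y and build the canonical LR(0) collection (I0 = CLOSURE({[Y' → . Y]}), then GOTO on every symbol after a dot until no new states appear). It has 11 states:
  I0: { [L → . / L L], [L → . L /], [L → . d], [Y → . L d -], [Y → .], [Y' → . Y] }  — shift, reduce
  I1: { [L → . / L L], [L → . L /], [L → . d], [L → / . L L] }  — shift
  I2: { [L → L . /], [Y → L . d -] }  — shift
  I3: { [Y' → Y .] }  — accept
  I4: { [L → d .] }  — reduce
  I5: { [L → L / .] }  — reduce
  I6: { [Y → L d . -] }  — shift
  I7: { [Y → L d - .] }  — reduce
  I8: { [L → . / L L], [L → . L /], [L → . d], [L → / L . L], [L → L . /] }  — shift
  I9: { [L → . / L L], [L → . L /], [L → . d], [L → / . L L], [L → L / .] }  — shift, reduce
  I10: { [L → / L L .], [L → L . /] }  — shift, reduce

No state contains more than one complete item.

Answer: No reduce-reduce conflicts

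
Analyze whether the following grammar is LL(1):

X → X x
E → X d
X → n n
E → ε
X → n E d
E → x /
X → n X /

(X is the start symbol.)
A grammar is LL(1) if for each non-terminal N with multiple productions, the predict sets of those productions are pairwise disjoint, where PREDICT(N → α) = (FIRST(α) \ {ε}) ∪ (FOLLOW(N) if α ⇒* ε).

Relevant sets:
  FIRST(X) = { 'n' }
  FOLLOW(E) = { 'd' }

For X:
  PREDICT(X → X x) = { 'n' }
  PREDICT(X → n n) = { 'n' }
  PREDICT(X → n E d) = { 'n' }
  PREDICT(X → n X '/') = { 'n' }
For E:
  PREDICT(E → X d) = { 'n' }
  PREDICT(E → ε) = { 'd' }
  PREDICT(E → x '/') = { 'x' }

Conflict found: Predict set conflict for X: { 'n' }
The grammar is NOT LL(1).

Answer: No. Predict set conflict for X: { 'n' }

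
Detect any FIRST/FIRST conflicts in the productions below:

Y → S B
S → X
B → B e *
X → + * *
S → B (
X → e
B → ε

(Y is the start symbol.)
A FIRST/FIRST conflict occurs when two productions N → α and N → β for the same non-terminal have FIRST(α) ∩ FIRST(β) ≠ ∅ (with ε ∈ FIRST of a nullable right-hand side, so two nullable alternatives also conflict).

FIRST sets of the non-terminals at (or reachable through a nullable prefix from) the front of some alternative:
  FIRST(X) = { '+', 'e' }
  FIRST(B) = { 'e', ε }

Productions for S:
  S → X: FIRST = { '+', 'e' }
  S → B (: FIRST = { '(', 'e' }
Productions for B:
  B → B e *: FIRST = { 'e' }
  B → ε: FIRST = { ε }
Productions for X:
  X → + * *: FIRST = { '+' }
  X → e: FIRST = { 'e' }
Y has only one production, so no FIRST/FIRST conflict is possible there.

Conflict for S: S → X and S → B (
  Overlap: { 'e' }

Answer: Yes. S → X / S → B '(' on { 'e' }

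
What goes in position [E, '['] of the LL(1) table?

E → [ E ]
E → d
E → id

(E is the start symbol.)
E → [ E ]

To find M[E, '['], we find productions for E where '[' is in the predict set (PREDICT(N → α) = (FIRST(α) \ {ε}) ∪ (FOLLOW(N) if α ⇒* ε)).

E → [ E ]: PREDICT = { '[' }
  '[' is in predict set, so this production goes in M[E, '[']
E → d: PREDICT = { 'd' }
E → id: PREDICT = { 'id' }

M[E, '['] = E → [ E ]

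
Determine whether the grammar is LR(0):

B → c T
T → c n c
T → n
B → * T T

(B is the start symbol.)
Yes, the grammar is LR(0)

A grammar is LR(0) if no state in the canonical LR(0) collection has:
  - both a shift item (dot before a terminal) and a complete item (shift-reduce conflict), or
  - two or more complete items (reduce-reduce conflict; the accept item [B' → B .] counts as a complete item here).

Augment with B' → B and build the canonical LR(0) collection (I0 = CLOSURE({[B' → . B]}), then GOTO on every symbol after a dot until no new states appear). It has 11 states:
  I0: { [B → . * T T], [B → . c T], [B' → . B] }  — shift
  I1: { [B → * . T T], [T → . c n c], [T → . n] }  — shift
  I2: { [B' → B .] }  — accept
  I3: { [B → c . T], [T → . c n c], [T → . n] }  — shift
  I4: { [B → c T .] }  — reduce
  I5: { [T → c . n c] }  — shift
  I6: { [T → n .] }  — reduce
  I7: { [T → c n . c] }  — shift
  I8: { [T → c n c .] }  — reduce
  I9: { [B → * T . T], [T → . c n c], [T → . n] }  — shift
  I10: { [B → * T T .] }  — reduce

Every state is either a pure shift/goto state or contains exactly one complete item and nothing to shift — no conflicts. The grammar is LR(0).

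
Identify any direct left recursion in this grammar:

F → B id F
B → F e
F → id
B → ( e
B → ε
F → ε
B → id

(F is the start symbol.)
Direct left recursion occurs when N → N α for some non-terminal N (the right-hand side begins with the left-hand side itself).

F → B id F: starts with B
B → F e: starts with F
F → id: starts with id
B → ( e: starts with '('
B → ε: starts with ε
F → ε: starts with ε
B → id: starts with id

No direct left recursion found.

Answer: No direct left recursion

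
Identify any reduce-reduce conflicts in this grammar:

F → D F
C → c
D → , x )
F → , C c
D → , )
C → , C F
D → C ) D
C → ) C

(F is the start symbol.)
Augment with F' → F and build the canonical LR(0) collection (I0 = CLOSURE({[F' → . F]}), then GOTO on every symbol after a dot until no new states appear). It has 20 states:
  I0: { [C → . ) C], [C → . , C F], [C → . c], [D → . , )], [D → . , x )], [D → . C ) D], [F → . , C c], [F → . D F], [F' → . F] }  — shift
  I1: { [C → ) . C], [C → . ) C], [C → . , C F], [C → . c] }  — shift
  I2: { [C → , . C F], [C → . ) C], [C → . , C F], [C → . c], [D → , . )], [D → , . x )], [F → , . C c] }  — shift
  I3: { [D → C . ) D] }  — shift
  I4: { [C → . ) C], [C → . , C F], [C → . c], [D → . , )], [D → . , x )], [D → . C ) D], [F → . , C c], [F → . D F], [F → D . F] }  — shift
  I5: { [F' → F .] }  — accept
  I6: { [C → c .] }  — reduce
  I7: { [F → D F .] }  — reduce
  I8: { [C → . ) C], [C → . , C F], [C → . c], [D → . , )], [D → . , x )], [D → . C ) D], [D → C ) . D] }  — shift
  I9: { [C → , . C F], [C → . ) C], [C → . , C F], [C → . c], [D → , . )], [D → , . x )] }  — shift
  I10: { [D → C ) D .] }  — reduce
  I11: { [C → ) . C], [C → . ) C], [C → . , C F], [C → . c], [D → , ) .] }  — shift, reduce
  I12: { [C → , . C F], [C → . ) C], [C → . , C F], [C → . c] }  — shift
  I13: { [C → , C . F], [C → . ) C], [C → . , C F], [C → . c], [D → . , )], [D → . , x )], [D → . C ) D], [F → . , C c], [F → . D F] }  — shift
  I14: { [D → , x . )] }  — shift
  I15: { [D → , x ) .] }  — reduce
  I16: { [C → , C F .] }  — reduce
  I17: { [C → ) C .] }  — reduce
  I18: { [C → , C . F], [C → . ) C], [C → . , C F], [C → . c], [D → . , )], [D → . , x )], [D → . C ) D], [F → , C . c], [F → . , C c], [F → . D F] }  — shift
  I19: { [C → c .], [F → , C c .] }  — 2 reduces

I19 contains complete items [C → c .], [F → , C c .] — reduce-reduce conflict.

Answer: Yes — I19: [C → c .] vs [F → , C c .]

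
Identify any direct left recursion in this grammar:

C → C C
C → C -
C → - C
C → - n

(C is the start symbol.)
C → C C: LEFT RECURSIVE (starts with C)
C → C -: LEFT RECURSIVE (starts with C)
C → - C: starts with '-'
C → - n: starts with '-'

The grammar has direct left recursion on: C.

Answer: Yes, C is left-recursive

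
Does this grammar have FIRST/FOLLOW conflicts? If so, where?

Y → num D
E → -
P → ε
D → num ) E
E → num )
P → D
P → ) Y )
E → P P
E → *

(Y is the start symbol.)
A FIRST/FOLLOW conflict occurs when a non-terminal N has a nullable alternative N → β (β ⇒* ε) and another alternative N → α with FIRST(α) ∩ FOLLOW(N) ≠ ∅: on such a lookahead the parser cannot decide between expanding α and letting N vanish via β.

Nullable non-terminals: E, P.
FIRST sets used below: FIRST(P) = { ')', 'num', ε }, FIRST(D) = { 'num' }

E: nullable alternative(s) E → P P; FOLLOW(E) = { $, ')', 'num' }
  E → -: FIRST \ {ε} = { '-' } — disjoint from FOLLOW(E)
  E → num ): FIRST \ {ε} = { 'num' } — overlaps FOLLOW(E) on { 'num' }: CONFLICT
  E → P P: FIRST \ {ε} = { ')', 'num' } — this is the only nullable alternative, skip
  E → *: FIRST \ {ε} = { '*' } — disjoint from FOLLOW(E)

P: nullable alternative(s) P → ε; FOLLOW(P) = { $, ')', 'num' }
  P → ε: FIRST \ {ε} = { } — this is the only nullable alternative, skip
  P → D: FIRST \ {ε} = { 'num' } — overlaps FOLLOW(P) on { 'num' }: CONFLICT
  P → ) Y ): FIRST \ {ε} = { ')' } — overlaps FOLLOW(P) on { ')' }: CONFLICT

D, Y have no nullable alternative, so no FIRST/FOLLOW check is needed there.

So the grammar has 3 FIRST/FOLLOW conflicts (marked CONFLICT above).

Answer: Yes. E → num ')' with FOLLOW(E) on { 'num' }; P → D with FOLLOW(P) on { 'num' }; P → ')' Y ')' with FOLLOW(P) on { ')' }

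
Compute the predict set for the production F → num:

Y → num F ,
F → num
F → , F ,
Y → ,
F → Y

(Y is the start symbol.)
{ 'num' }

PREDICT(F → num) = (FIRST(RHS) \ {ε}) ∪ (FOLLOW(F) if ε ∈ FIRST(RHS), i.e. RHS ⇒* ε)
FIRST(num) = { 'num' }
ε ∉ FIRST(num), so FOLLOW(F) is not added.
PREDICT(F → num) = { 'num' }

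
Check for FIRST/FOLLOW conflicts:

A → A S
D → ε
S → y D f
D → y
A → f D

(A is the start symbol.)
Yes. D → y with FOLLOW(D) on { 'y' }

A FIRST/FOLLOW conflict occurs when a non-terminal N has a nullable alternative N → β (β ⇒* ε) and another alternative N → α with FIRST(α) ∩ FOLLOW(N) ≠ ∅: on such a lookahead the parser cannot decide between expanding α and letting N vanish via β.

Nullable non-terminals: D.

D: nullable alternative(s) D → ε; FOLLOW(D) = { $, 'f', 'y' }
  D → ε: FIRST \ {ε} = { } — this is the only nullable alternative, skip
  D → y: FIRST \ {ε} = { 'y' } — overlaps FOLLOW(D) on { 'y' }: CONFLICT

A, S have no nullable alternative, so no FIRST/FOLLOW check is needed there.

So the grammar has 1 FIRST/FOLLOW conflict (marked CONFLICT above).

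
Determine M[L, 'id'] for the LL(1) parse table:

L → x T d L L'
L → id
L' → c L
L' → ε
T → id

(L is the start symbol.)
To find M[L, 'id'], we find productions for L where 'id' is in the predict set (PREDICT(N → α) = (FIRST(α) \ {ε}) ∪ (FOLLOW(N) if α ⇒* ε)).

L → x T d L L': PREDICT = { 'x' }
L → id: PREDICT = { 'id' }
  'id' is in predict set, so this production goes in M[L, 'id']

M[L, 'id'] = L → id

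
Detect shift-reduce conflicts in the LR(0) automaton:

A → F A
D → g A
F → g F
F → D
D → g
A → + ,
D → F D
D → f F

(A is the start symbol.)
Yes — I6: [D → g .] vs [A → . + ,]; I8: [F → g F .] vs [A → . + ,]; I11: [D → f F .] vs [D → . f F]

Augment with A' → A and build the canonical LR(0) collection (I0 = CLOSURE({[A' → . A]}), then GOTO on every symbol after a dot until no new states appear). It has 14 states:
  I0: { [A → . + ,], [A → . F A], [A' → . A], [D → . F D], [D → . f F], [D → . g A], [D → . g], [F → . D], [F → . g F] }  — shift
  I1: { [A → + . ,] }  — shift
  I2: { [A' → A .] }  — accept
  I3: { [F → D .] }  — reduce
  I4: { [A → . + ,], [A → . F A], [A → F . A], [D → . F D], [D → . f F], [D → . g A], [D → . g], [D → F . D], [F → . D], [F → . g F] }  — shift
  I5: { [D → . F D], [D → . f F], [D → . g A], [D → . g], [D → f . F], [F → . D], [F → . g F] }  — shift
  I6: { [A → . + ,], [A → . F A], [D → . F D], [D → . f F], [D → . g A], [D → . g], [D → g . A], [D → g .], [F → . D], [F → . g F], [F → g . F] }  — shift, reduce
  I7: { [D → g A .] }  — reduce
  I8: { [A → . + ,], [A → . F A], [A → F . A], [D → . F D], [D → . f F], [D → . g A], [D → . g], [D → F . D], [F → . D], [F → . g F], [F → g F .] }  — shift, reduce
  I9: { [A → F A .] }  — reduce
  I10: { [D → F D .], [F → D .] }  — 2 reduces
  I11: { [D → . F D], [D → . f F], [D → . g A], [D → . g], [D → F . D], [D → f F .], [F → . D], [F → . g F] }  — shift, reduce
  I12: { [D → . F D], [D → . f F], [D → . g A], [D → . g], [D → F . D], [F → . D], [F → . g F] }  — shift
  I13: { [A → + , .] }  — reduce

I6 contains reduce item [D → g .] and shift items [A → . + ,], [D → . f F], [D → . g], [D → . g A], [F → . g F] — shift-reduce conflict.
I8 contains reduce item [F → g F .] and shift items [A → . + ,], [D → . f F], [D → . g], [D → . g A], [F → . g F] — shift-reduce conflict.
I11 contains reduce item [D → f F .] and shift items [D → . f F], [D → . g], [D → . g A], [F → . g F] — shift-reduce conflict.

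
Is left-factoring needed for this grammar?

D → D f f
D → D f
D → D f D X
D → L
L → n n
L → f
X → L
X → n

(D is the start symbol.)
Yes, D has productions with common prefix 'D f'

Left-factoring is needed when two productions for the same non-terminal
share a common prefix on the right-hand side.

Productions for D:
  D → D f f
  D → D f
  D → D f D X
  D → L
Productions for L:
  L → n n
  L → f
Productions for X:
  X → L
  X → n

Found common prefix 'D f' in productions for D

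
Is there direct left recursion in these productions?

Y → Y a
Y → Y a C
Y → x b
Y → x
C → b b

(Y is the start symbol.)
Yes, Y is left-recursive

Direct left recursion occurs when N → N α for some non-terminal N (the right-hand side begins with the left-hand side itself).

Y → Y a: LEFT RECURSIVE (starts with Y)
Y → Y a C: LEFT RECURSIVE (starts with Y)
Y → x b: starts with x
Y → x: starts with x
C → b b: starts with b

The grammar has direct left recursion on: Y.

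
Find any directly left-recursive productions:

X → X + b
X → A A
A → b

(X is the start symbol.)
Yes, X is left-recursive

Direct left recursion occurs when N → N α for some non-terminal N (the right-hand side begins with the left-hand side itself).

X → X + b: LEFT RECURSIVE (starts with X)
X → A A: starts with A
A → b: starts with b

The grammar has direct left recursion on: X.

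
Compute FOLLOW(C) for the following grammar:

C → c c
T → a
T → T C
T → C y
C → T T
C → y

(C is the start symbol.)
{ $, 'a', 'c', 'y' }

C is the start symbol, so $ ∈ FOLLOW(C).
In T → T C: C is at the end, add FOLLOW(T)
In T → C y: C is followed by y, add FIRST(y) \ {ε} = { 'y' }

The FOLLOW sets referred to above (computed the same way, to a fixed point):
  FOLLOW(T) = { $, 'a', 'c', 'y' }

Taking the union: FOLLOW(C) = { $, 'a', 'c', 'y' }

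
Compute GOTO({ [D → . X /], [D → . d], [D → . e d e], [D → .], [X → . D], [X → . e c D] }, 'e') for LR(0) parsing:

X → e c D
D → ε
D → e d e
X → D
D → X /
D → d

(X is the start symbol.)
GOTO(I, 'e') = CLOSURE({ [A → αX.β] : [A → α.Xβ] ∈ I, X = 'e' })

Items with dot before 'e', with the dot advanced:
  [D → . e d e] → [D → e . d e]
  [X → . e c D] → [X → e . c D]
Closure adds nothing (no advanced item has the dot before a non-terminal).

GOTO = { [D → e . d e], [X → e . c D] }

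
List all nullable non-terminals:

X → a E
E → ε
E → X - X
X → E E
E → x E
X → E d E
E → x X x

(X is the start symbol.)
{ 'E', 'X' }

A non-terminal is nullable if it can derive ε (the empty string): either it has an ε-production, or it has a production whose right-hand side consists entirely of nullable non-terminals.

ε-productions: E → ε
So E is immediately nullable.
X → E E: every symbol on the right is nullable, so X is nullable too.
Every non-terminal is now nullable.
Nullable = { 'E', 'X' }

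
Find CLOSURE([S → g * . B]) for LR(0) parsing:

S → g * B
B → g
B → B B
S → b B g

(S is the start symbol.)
Start with: [S → g * . B]
  [S → g * . B] has the dot before B: add [B → . g], [B → . B B]
No further items can be added.

CLOSURE = { [B → . B B], [B → . g], [S → g * . B] }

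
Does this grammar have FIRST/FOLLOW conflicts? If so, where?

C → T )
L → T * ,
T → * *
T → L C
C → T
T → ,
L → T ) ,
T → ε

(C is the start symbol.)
A FIRST/FOLLOW conflict occurs when a non-terminal N has a nullable alternative N → β (β ⇒* ε) and another alternative N → α with FIRST(α) ∩ FOLLOW(N) ≠ ∅: on such a lookahead the parser cannot decide between expanding α and letting N vanish via β.

Nullable non-terminals: C, T.
FIRST sets used below: FIRST(T) = { ')', '*', ',', ε }, FIRST(L) = { ')', '*', ',' }

C: nullable alternative(s) C → T; FOLLOW(C) = { $, ')', '*' }
  C → T ): FIRST \ {ε} = { ')', '*', ',' } — overlaps FOLLOW(C) on { ')', '*' }: CONFLICT
  C → T: FIRST \ {ε} = { ')', '*', ',' } — this is the only nullable alternative, skip

T: nullable alternative(s) T → ε; FOLLOW(T) = { $, ')', '*' }
  T → * *: FIRST \ {ε} = { '*' } — overlaps FOLLOW(T) on { '*' }: CONFLICT
  T → L C: FIRST \ {ε} = { ')', '*', ',' } — overlaps FOLLOW(T) on { ')', '*' }: CONFLICT
  T → ,: FIRST \ {ε} = { ',' } — disjoint from FOLLOW(T)
  T → ε: FIRST \ {ε} = { } — this is the only nullable alternative, skip

L has no nullable alternative, so no FIRST/FOLLOW check is needed there.

So the grammar has 3 FIRST/FOLLOW conflicts (marked CONFLICT above).

Answer: Yes. C → T ')' with FOLLOW(C) on { ')', '*' }; T → '*' '*' with FOLLOW(T) on { '*' }; T → L C with FOLLOW(T) on { ')', '*' }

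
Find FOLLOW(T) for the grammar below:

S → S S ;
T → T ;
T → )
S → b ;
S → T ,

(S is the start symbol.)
{ ',', ';' }

To compute FOLLOW(T), find every occurrence of T on a right-hand side N → α T β: add FIRST(β) \ {ε}, and if β is empty or nullable also add FOLLOW(N). Iterate to a fixed point.

In T → T ;: T is followed by ';', add FIRST(';') \ {ε} = { ';' }
In S → T ,: T is followed by ',', add FIRST(',') \ {ε} = { ',' }

Taking the union: FOLLOW(T) = { ',', ';' }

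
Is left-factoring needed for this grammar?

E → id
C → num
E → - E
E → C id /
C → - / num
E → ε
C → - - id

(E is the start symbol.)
Left-factoring is needed when two productions for the same non-terminal
share a common prefix on the right-hand side.

Productions for E:
  E → id
  E → - E
  E → C id /
  E → ε
Productions for C:
  C → num
  C → - / num
  C → - - id

Found common prefix '-' in productions for C

Answer: Yes, C has productions with common prefix '-'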